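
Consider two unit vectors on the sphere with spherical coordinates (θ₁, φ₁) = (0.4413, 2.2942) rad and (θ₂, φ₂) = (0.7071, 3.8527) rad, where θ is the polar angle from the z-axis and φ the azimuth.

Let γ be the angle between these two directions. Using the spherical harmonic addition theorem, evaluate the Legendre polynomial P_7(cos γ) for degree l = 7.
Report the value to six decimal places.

Expand P_7 via completeness: Σ_{m} conj(Y_{7,m}) at Ω₁ times Y_{7,m} at Ω₂ —
  term(m=-7) = -0.000003+0.000032i   from Y*(Ω₁)=-0.001217-0.000446i, Y(Ω₂)=-0.006403-0.023561i
  term(m=-6) = -0.001095-0.000081i   from Y*(Ω₁)=+0.003733+0.009568i, Y(Ω₂)=-0.046093+0.096466i
  term(m=-5) = +0.000853-0.013861i   from Y*(Ω₁)=+0.022986-0.044649i, Y(Ω₂)=+0.253178-0.111228i
  term(m=-4) = +0.075464+0.003715i   from Y*(Ω₁)=-0.163305+0.041347i, Y(Ω₂)=-0.428851-0.131328i
  term(m=-3) = -0.005432+0.147192i   from Y*(Ω₁)=+0.317616+0.217020i, Y(Ω₂)=+0.204207+0.323895i
  term(m=-2) = +0.021589+0.000531i   from Y*(Ω₁)=-0.065914-0.528889i, Y(Ω₂)=-0.005998+0.040073i
  term(m=-1) = -0.001183+0.096197i   from Y*(Ω₁)=-0.161525+0.182905i, Y(Ω₂)=+0.298701-0.257318i
  term(m=+0) = +0.032182+0.000000i   from Y*(Ω₁)=-0.385314-0.000000i, Y(Ω₂)=-0.083521+0.000000i
  term(m=+1) = -0.001183-0.096197i   from Y*(Ω₁)=+0.161525+0.182905i, Y(Ω₂)=-0.298701-0.257318i
  term(m=+2) = +0.021589-0.000531i   from Y*(Ω₁)=-0.065914+0.528889i, Y(Ω₂)=-0.005998-0.040073i
  term(m=+3) = -0.005432-0.147192i   from Y*(Ω₁)=-0.317616+0.217020i, Y(Ω₂)=-0.204207+0.323895i
  term(m=+4) = +0.075464-0.003715i   from Y*(Ω₁)=-0.163305-0.041347i, Y(Ω₂)=-0.428851+0.131328i
  term(m=+5) = +0.000853+0.013861i   from Y*(Ω₁)=-0.022986-0.044649i, Y(Ω₂)=-0.253178-0.111228i
  term(m=+6) = -0.001095+0.000081i   from Y*(Ω₁)=+0.003733-0.009568i, Y(Ω₂)=-0.046093-0.096466i
  term(m=+7) = -0.000003-0.000032i   from Y*(Ω₁)=+0.001217-0.000446i, Y(Ω₂)=+0.006403-0.023561i
Σ over m = +0.212568-0.000000i; ×(4π/15) → +0.178081-0.000000i. Real part: 0.178081

0.178081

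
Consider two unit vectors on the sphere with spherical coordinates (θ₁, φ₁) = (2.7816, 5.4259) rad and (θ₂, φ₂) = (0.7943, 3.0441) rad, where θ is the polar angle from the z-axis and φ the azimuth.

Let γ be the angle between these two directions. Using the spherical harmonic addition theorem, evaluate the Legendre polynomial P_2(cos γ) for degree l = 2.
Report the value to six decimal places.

Term-by-term m-sum for l=2 (normalisation 4π/5 = 2.513274):
  m=-2: Y*=(-0.006868, -0.047439)  Y=(0.192850, 0.038087)  product (0.000482, -0.009410)
  m=-1: Y*=(-0.166699, 0.192570)  Y=(-0.384379, -0.037593)  product (0.071315, -0.067753)
  m=+0: Y*=(0.513370, -0.000000)  Y=(0.149274, 0.000000)  product (0.076633, 0.000000)
  m=+1: Y*=(0.166699, 0.192570)  Y=(0.384379, -0.037593)  product (0.071315, 0.067753)
  m=+2: Y*=(-0.006868, 0.047439)  Y=(0.192850, -0.038087)  product (0.000482, 0.009410)
Total Σ_m = (0.220227, -0.000000). Multiply by 2.513274: (0.553490, -0.000000). P_2(cos γ) = 0.553490

0.553490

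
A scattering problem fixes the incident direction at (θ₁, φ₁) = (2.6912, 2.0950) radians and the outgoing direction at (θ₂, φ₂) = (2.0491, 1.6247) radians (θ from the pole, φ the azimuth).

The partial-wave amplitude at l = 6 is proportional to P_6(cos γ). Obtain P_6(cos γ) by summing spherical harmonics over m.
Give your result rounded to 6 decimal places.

Term-by-term m-sum for l=6 (normalisation 4π/13 = 0.966644):
  [-6]  conj(Y_{6,-6})(Ω₁) = (0.003288, 0.000012) ; Y_{6,-6}(Ω₂) = (-0.224246, 0.075165) ; Δ = (-0.000738, 0.000244)
  [-5]  conj(Y_{6,-5})(Ω₁) = (0.011714, 0.020432) ; Y_{6,-5}(Ω₂) = (0.113101, 0.409431) ; Δ = (-0.007041, 0.007107)
  [-4]  conj(Y_{6,-4})(Ω₁) = (-0.050921, 0.087706) ; Y_{6,-4}(Ω₂) = (0.288016, -0.063081) ; Δ = (-0.009133, 0.028473)
  [-3]  conj(Y_{6,-3})(Ω₁) = (-0.286173, -0.000519) ; Y_{6,-3}(Ω₂) = (0.022618, 0.138643) ; Δ = (-0.006401, -0.039688)
  [-2]  conj(Y_{6,-2})(Ω₁) = (-0.249102, -0.432665) ; Y_{6,-2}(Ω₂) = (0.339999, -0.036797) ; Δ = (-0.100615, -0.137940)
  [-1]  conj(Y_{6,-1})(Ω₁) = (0.190958, -0.330288) ; Y_{6,-1}(Ω₂) = (0.001138, 0.021100) ; Δ = (0.007186, 0.003653)
  [+0]  conj(Y_{6,0})(Ω₁) = (-0.243725, -0.000000) ; Y_{6,0}(Ω₂) = (0.337123, 0.000000) ; Δ = (-0.082165, -0.000000)
  [+1]  conj(Y_{6,1})(Ω₁) = (-0.190958, -0.330288) ; Y_{6,1}(Ω₂) = (-0.001138, 0.021100) ; Δ = (0.007186, -0.003653)
  [+2]  conj(Y_{6,2})(Ω₁) = (-0.249102, 0.432665) ; Y_{6,2}(Ω₂) = (0.339999, 0.036797) ; Δ = (-0.100615, 0.137940)
  [+3]  conj(Y_{6,3})(Ω₁) = (0.286173, -0.000519) ; Y_{6,3}(Ω₂) = (-0.022618, 0.138643) ; Δ = (-0.006401, 0.039688)
  [+4]  conj(Y_{6,4})(Ω₁) = (-0.050921, -0.087706) ; Y_{6,4}(Ω₂) = (0.288016, 0.063081) ; Δ = (-0.009133, -0.028473)
  [+5]  conj(Y_{6,5})(Ω₁) = (-0.011714, 0.020432) ; Y_{6,5}(Ω₂) = (-0.113101, 0.409431) ; Δ = (-0.007041, -0.007107)
  [+6]  conj(Y_{6,6})(Ω₁) = (0.003288, -0.000012) ; Y_{6,6}(Ω₂) = (-0.224246, -0.075165) ; Δ = (-0.000738, -0.000244)
Accumulated sum (-0.315649, 0.000000); after 4π/(2l+1) scaling, (-0.305120, 0.000000) ⇒ P_6 = -0.305120

-0.305120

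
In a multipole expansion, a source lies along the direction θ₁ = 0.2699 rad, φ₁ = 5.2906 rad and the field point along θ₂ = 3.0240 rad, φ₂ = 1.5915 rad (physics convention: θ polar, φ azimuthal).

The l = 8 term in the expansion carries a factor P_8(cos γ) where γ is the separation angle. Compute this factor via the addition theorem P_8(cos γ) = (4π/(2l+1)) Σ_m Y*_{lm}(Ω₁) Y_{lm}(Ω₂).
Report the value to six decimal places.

Expand P_8 via completeness: Σ_{m} conj(Y_{8,m}) at Ω₁ times Y_{8,m} at Ω₂ —
  [-8]  conj(Y_{8,-8})(Ω₁) = -0.000001-0.000013i ; Y_{8,-8}(Ω₂) = +0.000000-0.000000i ; Δ = -0.000000-0.000000i
  [-7]  conj(Y_{8,-7})(Ω₁) = +0.000150-0.000117i ; Y_{8,-7}(Ω₂) = -0.000000-0.000001i ; Δ = -0.000000-0.000000i
  [-6]  conj(Y_{8,-6})(Ω₁) = +0.001656+0.000563i ; Y_{8,-6}(Ω₂) = -0.000013+0.000002i ; Δ = -0.000000-0.000000i
  [-5]  conj(Y_{8,-5})(Ω₁) = +0.002863+0.011187i ; Y_{8,-5}(Ω₂) = +0.000022+0.000211i ; Δ = -0.000002+0.000001i
  [-4]  conj(Y_{8,-4})(Ω₁) = -0.038057+0.041508i ; Y_{8,-4}(Ω₂) = +0.002464-0.000205i ; Δ = -0.000085+0.000110i
  [-3]  conj(Y_{8,-3})(Ω₁) = -0.196809-0.032536i ; Y_{8,-3}(Ω₂) = -0.001330-0.021379i ; Δ = -0.000434+0.004251i
  [-2]  conj(Y_{8,-2})(Ω₁) = -0.192790-0.438317i ; Y_{8,-2}(Ω₂) = -0.131441+0.005446i ; Δ = +0.027727+0.056563i
  [-1]  conj(Y_{8,-1})(Ω₁) = +0.346394-0.530780i ; Y_{8,-1}(Ω₂) = +0.010591+0.511475i ; Δ = +0.275149+0.171551i
  [+0]  conj(Y_{8,0})(Ω₁) = +0.067853-0.000000i ; Y_{8,0}(Ω₂) = +0.890975+0.000000i ; Δ = +0.060455+0.000000i
  [+1]  conj(Y_{8,1})(Ω₁) = -0.346394-0.530780i ; Y_{8,1}(Ω₂) = -0.010591+0.511475i ; Δ = +0.275149-0.171551i
  [+2]  conj(Y_{8,2})(Ω₁) = -0.192790+0.438317i ; Y_{8,2}(Ω₂) = -0.131441-0.005446i ; Δ = +0.027727-0.056563i
  [+3]  conj(Y_{8,3})(Ω₁) = +0.196809-0.032536i ; Y_{8,3}(Ω₂) = +0.001330-0.021379i ; Δ = -0.000434-0.004251i
  [+4]  conj(Y_{8,4})(Ω₁) = -0.038057-0.041508i ; Y_{8,4}(Ω₂) = +0.002464+0.000205i ; Δ = -0.000085-0.000110i
  [+5]  conj(Y_{8,5})(Ω₁) = -0.002863+0.011187i ; Y_{8,5}(Ω₂) = -0.000022+0.000211i ; Δ = -0.000002-0.000001i
  [+6]  conj(Y_{8,6})(Ω₁) = +0.001656-0.000563i ; Y_{8,6}(Ω₂) = -0.000013-0.000002i ; Δ = -0.000000+0.000000i
  [+7]  conj(Y_{8,7})(Ω₁) = -0.000150-0.000117i ; Y_{8,7}(Ω₂) = +0.000000-0.000001i ; Δ = -0.000000+0.000000i
  [+8]  conj(Y_{8,8})(Ω₁) = -0.000001+0.000013i ; Y_{8,8}(Ω₂) = +0.000000+0.000000i ; Δ = -0.000000+0.000000i
Σ over m = +0.665166-0.000000i; ×(4π/17) → +0.491689-0.000000i. Real part: 0.491689

0.491689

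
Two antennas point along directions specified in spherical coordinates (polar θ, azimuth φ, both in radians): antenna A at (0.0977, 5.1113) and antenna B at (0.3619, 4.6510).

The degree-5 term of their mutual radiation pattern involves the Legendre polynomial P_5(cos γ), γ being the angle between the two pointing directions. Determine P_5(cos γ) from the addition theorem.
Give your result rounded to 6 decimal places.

Addition theorem: P_5(cos γ) = (4π/11) Σ_m Y*_{lm}(Ω₁) Y_{lm}(Ω₂), m = −5…5:
  [-5]  conj(Y_{5,-5})(Ω₁) = +0.000004+0.000002i ; Y_{5,-5}(Ω₂) = -0.000780+0.002461i ; Δ = -0.000000+0.000000i
  [-4]  conj(Y_{5,-4})(Ω₁) = -0.000003+0.000132i ; Y_{5,-4}(Ω₂) = +0.020922+0.005243i ; Δ = -0.000001+0.000003i
  [-3]  conj(Y_{5,-3})(Ω₁) = -0.002365+0.000929i ; Y_{5,-3}(Ω₂) = +0.019321-0.103722i ; Δ = +0.000051+0.000263i
  [-2]  conj(Y_{5,-2})(Ω₁) = -0.022093-0.022649i ; Y_{5,-2}(Ω₂) = -0.320221-0.039515i ; Δ = +0.006180+0.008126i
  [-1]  conj(Y_{5,-1})(Ω₁) = +0.093868-0.222695i ; Y_{5,-1}(Ω₂) = -0.033533+0.545552i ; Δ = +0.118344+0.058678i
  [+0]  conj(Y_{5,0})(Ω₁) = +0.869786-0.000000i ; Y_{5,0}(Ω₂) = +0.215489+0.000000i ; Δ = +0.187430+0.000000i
  [+1]  conj(Y_{5,1})(Ω₁) = -0.093868-0.222695i ; Y_{5,1}(Ω₂) = +0.033533+0.545552i ; Δ = +0.118344-0.058678i
  [+2]  conj(Y_{5,2})(Ω₁) = -0.022093+0.022649i ; Y_{5,2}(Ω₂) = -0.320221+0.039515i ; Δ = +0.006180-0.008126i
  [+3]  conj(Y_{5,3})(Ω₁) = +0.002365+0.000929i ; Y_{5,3}(Ω₂) = -0.019321-0.103722i ; Δ = +0.000051-0.000263i
  [+4]  conj(Y_{5,4})(Ω₁) = -0.000003-0.000132i ; Y_{5,4}(Ω₂) = +0.020922-0.005243i ; Δ = -0.000001-0.000003i
  [+5]  conj(Y_{5,5})(Ω₁) = -0.000004+0.000002i ; Y_{5,5}(Ω₂) = +0.000780+0.002461i ; Δ = -0.000000-0.000000i
Accumulated sum +0.436577-0.000000i; after 4π/(2l+1) scaling, +0.498744-0.000000i ⇒ P_5 = 0.498744

0.498744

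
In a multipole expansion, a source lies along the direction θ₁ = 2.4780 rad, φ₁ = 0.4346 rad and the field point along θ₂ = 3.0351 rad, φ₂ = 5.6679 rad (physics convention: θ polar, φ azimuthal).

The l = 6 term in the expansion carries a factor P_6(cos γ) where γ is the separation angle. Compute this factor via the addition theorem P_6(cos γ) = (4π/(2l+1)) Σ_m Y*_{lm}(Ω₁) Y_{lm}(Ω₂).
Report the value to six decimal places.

-0.409291

Summing Y*_{l m}(θ₁,φ₁)·Y_{l m}(θ₂,φ₂) over m ∈ [−6, 6]; prefactor 4π/(2·6+1) = 0.966644:
  m=-6: Y*=-0.02271 + 0.01343j  Y=-0.00000 - 0.00000j  product 0.00000 + 0.00000j
  m=-5: Y*=0.06621 - 0.09632j  Y=0.00002 - 0.00000j  product 0.00000 - 0.00000j
  m=-4: Y*=-0.04992 + 0.29504j  Y=-0.00035 + 0.00028j  product -0.00007 - 0.00012j
  m=-3: Y*=-0.12107 - 0.44263j  Y=0.00166 - 0.00590j  product -0.00281 - 0.00002j
  m=-2: Y*=0.20250 + 0.23964j  Y=0.01899 + 0.05363j  product -0.00901 + 0.01541j
  m=-1: Y*=0.16467 + 0.07644j  Y=-0.27014 - 0.19094j  product -0.02989 - 0.05209j
  m=+0: Y*=-0.37784 + 0.00000j  Y=0.89950 + 0.00000j  product -0.33987 + 0.00000j
  m=+1: Y*=-0.16467 + 0.07644j  Y=0.27014 - 0.19094j  product -0.02989 + 0.05209j
  m=+2: Y*=0.20250 - 0.23964j  Y=0.01899 - 0.05363j  product -0.00901 - 0.01541j
  m=+3: Y*=0.12107 - 0.44263j  Y=-0.00166 - 0.00590j  product -0.00281 + 0.00002j
  m=+4: Y*=-0.04992 - 0.29504j  Y=-0.00035 - 0.00028j  product -0.00007 + 0.00012j
  m=+5: Y*=-0.06621 - 0.09632j  Y=-0.00002 - 0.00000j  product 0.00000 + 0.00000j
  m=+6: Y*=-0.02271 - 0.01343j  Y=-0.00000 + 0.00000j  product 0.00000 - 0.00000j
Σ over m = -0.42341 + 0.00000j; ×(4π/13) → -0.40929 + 0.00000j. Real part: -0.409291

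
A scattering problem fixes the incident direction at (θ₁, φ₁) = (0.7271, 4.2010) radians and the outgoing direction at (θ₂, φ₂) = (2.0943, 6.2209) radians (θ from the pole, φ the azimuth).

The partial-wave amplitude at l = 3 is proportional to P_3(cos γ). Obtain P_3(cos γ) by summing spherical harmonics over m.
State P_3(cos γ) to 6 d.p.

0.329383

Addition theorem: P_3(cos γ) = (4π/7) Σ_m Y*_{lm}(Ω₁) Y_{lm}(Ω₂), m = −3…3:
  [-3]  conj(Y_{3,-3})(Ω₁) = (0.122452, 0.004487) ; Y_{3,-3}(Ω₂) = (0.266322, 0.050351) ; Δ = (0.032386, 0.007361)
  [-2]  conj(Y_{3,-2})(Ω₁) = (-0.175760, 0.287951) ; Y_{3,-2}(Ω₂) = (-0.380254, -0.047615) ; Δ = (0.080544, -0.101126)
  [-1]  conj(Y_{3,-1})(Ω₁) = (-0.188271, -0.335489) ; Y_{3,-1}(Ω₂) = (0.069724, 0.004348) ; Δ = (-0.011668, -0.024210)
  [+0]  conj(Y_{3,0})(Ω₁) = (-0.058317, -0.000000) ; Y_{3,0}(Ω₂) = (0.326552, 0.000000) ; Δ = (-0.019043, -0.000000)
  [+1]  conj(Y_{3,1})(Ω₁) = (0.188271, -0.335489) ; Y_{3,1}(Ω₂) = (-0.069724, 0.004348) ; Δ = (-0.011668, 0.024210)
  [+2]  conj(Y_{3,2})(Ω₁) = (-0.175760, -0.287951) ; Y_{3,2}(Ω₂) = (-0.380254, 0.047615) ; Δ = (0.080544, 0.101126)
  [+3]  conj(Y_{3,3})(Ω₁) = (-0.122452, 0.004487) ; Y_{3,3}(Ω₂) = (-0.266322, 0.050351) ; Δ = (0.032386, -0.007361)
Accumulated sum (0.183480, 0.000000); after 4π/(2l+1) scaling, (0.329383, 0.000000) ⇒ P_3 = 0.329383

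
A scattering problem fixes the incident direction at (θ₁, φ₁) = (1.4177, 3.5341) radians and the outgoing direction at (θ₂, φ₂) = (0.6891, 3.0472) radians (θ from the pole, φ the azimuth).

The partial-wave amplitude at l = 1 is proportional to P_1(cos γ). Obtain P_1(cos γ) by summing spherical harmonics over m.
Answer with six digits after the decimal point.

0.673079

Expand P_1 via completeness: Σ_{m} conj(Y_{1,m}) at Ω₁ times Y_{1,m} at Ω₂ —
  m=-1: -0.315487-0.130608i × -0.218702-0.020705i = +0.066293+0.035097i  (running Σ = +0.066293+0.035097i)
  m=0: +0.074511-0.000000i × +0.377112+0.000000i = +0.028099+0.000000i  (running Σ = +0.094392+0.035097i)
  m=1: +0.315487-0.130608i × +0.218702-0.020705i = +0.066293-0.035097i  (running Σ = +0.160686+0.000000i)
Σ over m = +0.160686+0.000000i; ×(4π/3) → +0.673079+0.000000i. Real part: 0.673079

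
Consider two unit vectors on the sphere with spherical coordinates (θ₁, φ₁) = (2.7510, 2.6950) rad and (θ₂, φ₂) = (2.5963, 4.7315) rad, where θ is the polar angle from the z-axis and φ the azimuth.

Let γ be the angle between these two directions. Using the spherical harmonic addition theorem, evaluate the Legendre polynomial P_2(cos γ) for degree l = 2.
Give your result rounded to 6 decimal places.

0.239006

Addition theorem: P_2(cos γ) = (4π/5) Σ_m Y*_{lm}(Ω₁) Y_{lm}(Ω₂), m = −2…2:
  term(m=-2) = -0.003472+0.004669i   from Y*(Ω₁)=+0.035105-0.043624i, Y(Ω₂)=-0.103838+0.003971i
  term(m=-1) = -0.041842-0.083255i   from Y*(Ω₁)=+0.245309-0.117468i, Y(Ω₂)=-0.006547-0.342523i
  term(m=+0) = +0.185725+0.000000i   from Y*(Ω₁)=+0.493625-0.000000i, Y(Ω₂)=+0.376246+0.000000i
  term(m=+1) = -0.041842+0.083255i   from Y*(Ω₁)=-0.245309-0.117468i, Y(Ω₂)=+0.006547-0.342523i
  term(m=+2) = -0.003472-0.004669i   from Y*(Ω₁)=+0.035105+0.043624i, Y(Ω₂)=-0.103838-0.003971i
Accumulated sum +0.095097-0.000000i; after 4π/(2l+1) scaling, +0.239006-0.000000i ⇒ P_2 = 0.239006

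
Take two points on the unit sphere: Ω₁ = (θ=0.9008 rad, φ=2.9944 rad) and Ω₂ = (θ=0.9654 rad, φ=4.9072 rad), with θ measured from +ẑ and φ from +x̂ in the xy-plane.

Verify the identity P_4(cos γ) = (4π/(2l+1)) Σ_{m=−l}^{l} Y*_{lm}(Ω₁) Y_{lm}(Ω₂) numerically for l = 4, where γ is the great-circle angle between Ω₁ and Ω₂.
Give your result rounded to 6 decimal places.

0.305924

Term-by-term m-sum for l=4 (normalisation 4π/9 = 1.396263):
  m=-4: (0.138914, -0.092764) × (0.143932, -0.142172) = (0.006806, -0.033101)  (running Σ = (0.006806, -0.033101))
  m=-3: (-0.338401, 0.159965) × (-0.218498, -0.330296) = (0.126776, 0.076820)  (running Σ = (0.133582, 0.043719))
  m=-2: (0.334231, -0.101337) × (-0.265103, 0.108855) = (-0.077575, 0.063247)  (running Σ = (0.056007, 0.106966))
  m=-1: (0.068485, -0.010154) × (-0.031412, -0.159196) = (-0.003768, -0.010584)  (running Σ = (0.052239, 0.096383))
  m=0: (-0.355863, -0.000000) × (-0.322098, 0.000000) = (0.114623, 0.000000)  (running Σ = (0.166862, 0.096383))
  m=1: (-0.068485, -0.010154) × (0.031412, -0.159196) = (-0.003768, 0.010584)  (running Σ = (0.163095, 0.106966))
  m=2: (0.334231, 0.101337) × (-0.265103, -0.108855) = (-0.077575, -0.063247)  (running Σ = (0.085520, 0.043719))
  m=3: (0.338401, 0.159965) × (0.218498, -0.330296) = (0.126776, -0.076820)  (running Σ = (0.212296, -0.033101))
  m=4: (0.138914, 0.092764) × (0.143932, 0.142172) = (0.006806, 0.033101)  (running Σ = (0.219102, 0.000000))
Accumulated sum (0.219102, 0.000000); after 4π/(2l+1) scaling, (0.305924, 0.000000) ⇒ P_4 = 0.305924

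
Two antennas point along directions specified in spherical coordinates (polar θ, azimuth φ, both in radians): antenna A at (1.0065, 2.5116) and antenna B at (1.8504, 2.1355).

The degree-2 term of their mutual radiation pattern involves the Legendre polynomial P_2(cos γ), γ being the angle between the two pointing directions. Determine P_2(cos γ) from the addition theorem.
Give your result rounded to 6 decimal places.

Addition theorem: P_2(cos γ) = (4π/5) Σ_m Y*_{lm}(Ω₁) Y_{lm}(Ω₂), m = −2…2:
  m=-2: (0.084344, -0.262573) × (-0.152447, 0.322654) = (0.071862, 0.067242)  (running Σ = (0.071862, 0.067242))
  m=-1: (-0.282099, 0.205679) × (0.109668, 0.173109) = (-0.066542, -0.026277)  (running Σ = (0.005320, 0.040965))
  m=0: (-0.044754, -0.000000) × (-0.243329, 0.000000) = (0.010890, 0.000000)  (running Σ = (0.016210, 0.040965))
  m=1: (0.282099, 0.205679) × (-0.109668, 0.173109) = (-0.066542, 0.026277)  (running Σ = (-0.050333, 0.067242))
  m=2: (0.084344, 0.262573) × (-0.152447, -0.322654) = (0.071862, -0.067242)  (running Σ = (0.021529, 0.000000))
Accumulated sum (0.021529, 0.000000); after 4π/(2l+1) scaling, (0.054109, 0.000000) ⇒ P_2 = 0.054109

0.054109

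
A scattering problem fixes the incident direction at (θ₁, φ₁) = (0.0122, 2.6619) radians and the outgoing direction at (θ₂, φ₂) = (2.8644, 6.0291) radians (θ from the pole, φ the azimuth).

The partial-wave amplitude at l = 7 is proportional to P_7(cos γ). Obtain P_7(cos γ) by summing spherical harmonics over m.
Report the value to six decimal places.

Summing Y*_{l m}(θ₁,φ₁)·Y_{l m}(θ₂,φ₂) over m ∈ [−7, 7]; prefactor 4π/(2·7+1) = 0.837758:
  m=-7: Y*=0.00000 - 0.00000j  Y=-0.00001 + 0.00006j  product 0.00000 + 0.00000j
  m=-6: Y*=-0.00000 - 0.00000j  Y=-0.00003 - 0.00075j  product -0.00000 + 0.00000j
  m=-5: Y*=0.00000 + 0.00000j  Y=0.00184 + 0.00593j  product -0.00000 + 0.00000j
  m=-4: Y*=-0.00000 - 0.00000j  Y=-0.01881 - 0.03038j  product -0.00000 + 0.00000j
  m=-3: Y*=-0.00000 + 0.00002j  Y=0.10549 + 0.10071j  product -0.00000 + 0.00000j
  m=-2: Y*=0.00064 - 0.00091j  Y=-0.35072 - 0.19533j  product -0.00040 + 0.00020j
  m=-1: Y*=-0.04420 + 0.02299j  Y=0.60754 + 0.15778j  product -0.03048 + 0.00700j
  m=+0: Y*=1.09027 + 0.00000j  Y=-0.19541 + 0.00000j  product -0.21305 + 0.00000j
  m=+1: Y*=0.04420 + 0.02299j  Y=-0.60754 + 0.15778j  product -0.03048 - 0.00700j
  m=+2: Y*=0.00064 + 0.00091j  Y=-0.35072 + 0.19533j  product -0.00040 - 0.00020j
  m=+3: Y*=0.00000 + 0.00002j  Y=-0.10549 + 0.10071j  product -0.00000 - 0.00000j
  m=+4: Y*=-0.00000 + 0.00000j  Y=-0.01881 + 0.03038j  product -0.00000 - 0.00000j
  m=+5: Y*=-0.00000 + 0.00000j  Y=-0.00184 + 0.00593j  product -0.00000 - 0.00000j
  m=+6: Y*=-0.00000 + 0.00000j  Y=-0.00003 + 0.00075j  product -0.00000 - 0.00000j
  m=+7: Y*=-0.00000 - 0.00000j  Y=0.00001 + 0.00006j  product 0.00000 - 0.00000j
Total Σ_m = -0.27482 + 0.00000j. Multiply by 0.837758: -0.23023 + 0.00000j. P_7(cos γ) = -0.230235

-0.230235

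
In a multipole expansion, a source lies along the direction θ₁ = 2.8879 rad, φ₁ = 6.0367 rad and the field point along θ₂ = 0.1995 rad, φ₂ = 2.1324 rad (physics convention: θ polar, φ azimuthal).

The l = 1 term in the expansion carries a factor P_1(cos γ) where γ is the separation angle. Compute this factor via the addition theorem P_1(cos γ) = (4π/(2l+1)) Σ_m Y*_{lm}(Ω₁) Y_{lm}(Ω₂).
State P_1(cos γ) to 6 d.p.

Summing Y*_{l m}(θ₁,φ₁)·Y_{l m}(θ₂,φ₂) over m ∈ [−1, 1]; prefactor 4π/(2·1+1) = 4.188790:
  m=-1: Y*=0.08409 - 0.02116j  Y=-0.03646 - 0.05795j  product -0.00429 - 0.00410j
  m=+0: Y*=-0.47296 + 0.00000j  Y=0.47891 + 0.00000j  product -0.22651 + 0.00000j
  m=+1: Y*=-0.08409 - 0.02116j  Y=0.03646 - 0.05795j  product -0.00429 + 0.00410j
Total Σ_m = -0.23509 + 0.00000j. Multiply by 4.188790: -0.98475 + 0.00000j. P_1(cos γ) = -0.984753

-0.984753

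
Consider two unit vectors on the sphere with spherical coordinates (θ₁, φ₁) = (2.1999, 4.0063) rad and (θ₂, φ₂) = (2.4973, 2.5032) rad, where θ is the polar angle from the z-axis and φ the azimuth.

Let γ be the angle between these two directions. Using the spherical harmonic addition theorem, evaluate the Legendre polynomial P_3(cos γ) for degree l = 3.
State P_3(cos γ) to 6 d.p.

-0.436218

Summing Y*_{l m}(θ₁,φ₁)·Y_{l m}(θ₂,φ₂) over m ∈ [−3, 3]; prefactor 4π/(2·3+1) = 1.795196:
  [-3]  conj(Y_{3,-3})(Ω₁) = 0.18831 - 0.11480j ; Y_{3,-3}(Ω₂) = 0.03052 - 0.08510j ; Δ = -0.00402 - 0.01953j
  [-2]  conj(Y_{3,-2})(Ω₁) = 0.06210 - 0.38821j ; Y_{3,-2}(Ω₂) = -0.08542 - 0.28213j ; Δ = -0.11483 + 0.01564j
  [-1]  conj(Y_{3,-1})(Ω₁) = -0.12398 - 0.14538j ; Y_{3,-1}(Ω₂) = -0.34235 - 0.25404j ; Δ = 0.00551 + 0.08127j
  [+0]  conj(Y_{3,0})(Ω₁) = 0.27861 + 0.00000j ; Y_{3,0}(Ω₂) = -0.05854 + 0.00000j ; Δ = -0.01631 + 0.00000j
  [+1]  conj(Y_{3,1})(Ω₁) = 0.12398 - 0.14538j ; Y_{3,1}(Ω₂) = 0.34235 - 0.25404j ; Δ = 0.00551 - 0.08127j
  [+2]  conj(Y_{3,2})(Ω₁) = 0.06210 + 0.38821j ; Y_{3,2}(Ω₂) = -0.08542 + 0.28213j ; Δ = -0.11483 - 0.01564j
  [+3]  conj(Y_{3,3})(Ω₁) = -0.18831 - 0.11480j ; Y_{3,3}(Ω₂) = -0.03052 - 0.08510j ; Δ = -0.00402 + 0.01953j
Total Σ_m = -0.24299 + 0.00000j. Multiply by 1.795196: -0.43622 + 0.00000j. P_3(cos γ) = -0.436218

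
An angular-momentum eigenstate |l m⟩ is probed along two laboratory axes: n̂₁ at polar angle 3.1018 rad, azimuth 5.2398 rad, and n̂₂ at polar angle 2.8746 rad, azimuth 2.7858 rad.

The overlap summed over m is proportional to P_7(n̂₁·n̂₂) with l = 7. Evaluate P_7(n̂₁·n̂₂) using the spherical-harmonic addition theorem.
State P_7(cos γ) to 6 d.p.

Expand P_7 via completeness: Σ_{m} conj(Y_{7,m}) at Ω₁ times Y_{7,m} at Ω₂ —
  term(m=-7) = (-0.000000, -0.000000)   from Y*(Ω₁)=(0.000000, -0.000000), Y(Ω₂)=(0.000035, -0.000027)
  term(m=-6) = (-0.000000, 0.000000)   from Y*(Ω₁)=(-0.000000, -0.000000), Y(Ω₂)=(0.000325, -0.000514)
  term(m=-5) = (0.000000, -0.000000)   from Y*(Ω₁)=(0.000000, 0.000000), Y(Ω₂)=(0.001076, -0.005092)
  term(m=-4) = (-0.000001, -0.000000)   from Y*(Ω₁)=(0.000009, -0.000016), Y(Ω₂)=(-0.004588, -0.030854)
  term(m=-3) = (0.000035, 0.000065)   from Y*(Ω₁)=(-0.000555, -0.000006), Y(Ω₂)=(-0.064082, -0.116354)
  term(m=-2) = (0.000879, -0.004434)   from Y*(Ω₁)=(0.005826, 0.010270), Y(Ω₂)=(-0.289917, -0.249992)
  term(m=-1) = (-0.078830, 0.064743)   from Y*(Ω₁)=(0.080978, -0.139031), Y(Ω₂)=(-0.594305, -0.220848)
  term(m=+0) = (0.260256, 0.000000)   from Y*(Ω₁)=(-1.068461, -0.000000), Y(Ω₂)=(-0.243580, 0.000000)
  term(m=+1) = (-0.078830, -0.064743)   from Y*(Ω₁)=(-0.080978, -0.139031), Y(Ω₂)=(0.594305, -0.220848)
  term(m=+2) = (0.000879, 0.004434)   from Y*(Ω₁)=(0.005826, -0.010270), Y(Ω₂)=(-0.289917, 0.249992)
  term(m=+3) = (0.000035, -0.000065)   from Y*(Ω₁)=(0.000555, -0.000006), Y(Ω₂)=(0.064082, -0.116354)
  term(m=+4) = (-0.000001, 0.000000)   from Y*(Ω₁)=(0.000009, 0.000016), Y(Ω₂)=(-0.004588, 0.030854)
  term(m=+5) = (0.000000, 0.000000)   from Y*(Ω₁)=(-0.000000, 0.000000), Y(Ω₂)=(-0.001076, -0.005092)
  term(m=+6) = (-0.000000, -0.000000)   from Y*(Ω₁)=(-0.000000, 0.000000), Y(Ω₂)=(0.000325, 0.000514)
  term(m=+7) = (-0.000000, 0.000000)   from Y*(Ω₁)=(-0.000000, -0.000000), Y(Ω₂)=(-0.000035, -0.000027)
Total Σ_m = (0.104421, 0.000000). Multiply by 0.837758: (0.087479, 0.000000). P_7(cos γ) = 0.087479

0.087479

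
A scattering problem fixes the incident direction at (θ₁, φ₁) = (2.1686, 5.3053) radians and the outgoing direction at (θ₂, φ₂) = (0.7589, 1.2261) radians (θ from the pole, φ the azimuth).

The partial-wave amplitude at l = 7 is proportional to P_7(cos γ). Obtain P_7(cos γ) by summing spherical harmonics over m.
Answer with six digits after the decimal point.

Addition theorem: P_7(cos γ) = (4π/15) Σ_m Y*_{lm}(Ω₁) Y_{lm}(Ω₂), m = −7…7:
  m=-7: Y*=0.11154 - 0.07024j  Y=-0.02433 - 0.02725j  product -0.00463 - 0.00133j
  m=-6: Y*=-0.30722 - 0.13568j  Y=0.06877 - 0.12667j  product -0.03831 + 0.02958j
  m=-5: Y*=0.07774 + 0.43455j  Y=0.32701 + 0.05032j  product 0.00356 + 0.14601j
  m=-4: Y*=0.15477 - 0.15006j  Y=0.08759 + 0.45054j  product 0.08116 + 0.05659j
  m=-3: Y*=0.21748 + 0.04589j  Y=-0.24442 + 0.14542j  product -0.05983 + 0.02041j
  m=-2: Y*=-0.12417 - 0.30645j  Y=0.13587 + 0.11200j  product 0.01745 - 0.05555j
  m=-1: Y*=0.05103 - 0.07574j  Y=-0.12663 + 0.35270j  product 0.02025 + 0.02759j
  m=+0: Y*=-0.34131 + 0.00000j  Y=0.06731 + 0.00000j  product -0.02297 + 0.00000j
  m=+1: Y*=-0.05103 - 0.07574j  Y=0.12663 + 0.35270j  product 0.02025 - 0.02759j
  m=+2: Y*=-0.12417 + 0.30645j  Y=0.13587 - 0.11200j  product 0.01745 + 0.05555j
  m=+3: Y*=-0.21748 + 0.04589j  Y=0.24442 + 0.14542j  product -0.05983 - 0.02041j
  m=+4: Y*=0.15477 + 0.15006j  Y=0.08759 - 0.45054j  product 0.08116 - 0.05659j
  m=+5: Y*=-0.07774 + 0.43455j  Y=-0.32701 + 0.05032j  product 0.00356 - 0.14601j
  m=+6: Y*=-0.30722 + 0.13568j  Y=0.06877 + 0.12667j  product -0.03831 - 0.02958j
  m=+7: Y*=-0.11154 - 0.07024j  Y=0.02433 - 0.02725j  product -0.00463 + 0.00133j
Accumulated sum 0.01633 - 0.00000j; after 4π/(2l+1) scaling, 0.01368 - 0.00000j ⇒ P_7 = 0.013681

0.013681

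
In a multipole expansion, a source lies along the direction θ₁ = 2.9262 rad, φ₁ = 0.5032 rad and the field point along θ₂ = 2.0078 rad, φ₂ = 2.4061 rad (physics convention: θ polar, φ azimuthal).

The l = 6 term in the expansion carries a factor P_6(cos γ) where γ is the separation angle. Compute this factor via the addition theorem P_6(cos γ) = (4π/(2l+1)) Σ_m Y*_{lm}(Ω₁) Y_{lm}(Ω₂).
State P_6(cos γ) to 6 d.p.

0.223032

Expand P_6 via completeness: Σ_{m} conj(Y_{6,m}) at Ω₁ times Y_{6,m} at Ω₂ —
  m=-6: -0.00005 + 0.00001j × -0.07882 - 0.25532j = 0.00001 + 0.00001j  (running Σ = 0.00001 + 0.00001j)
  m=-5: 0.00059 - 0.00043j × -0.37179 - 0.22078j = -0.00031 + 0.00003j  (running Σ = -0.00031 + 0.00004j)
  m=-4: -0.00302 + 0.00639j × -0.22865 + 0.04626j = 0.00040 - 0.00160j  (running Σ = 0.00009 - 0.00156j)
  m=-3: -0.00285 - 0.04649j × 0.12535 - 0.16988j = -0.00826 - 0.00534j  (running Σ = -0.00817 - 0.00691j)
  m=-2: 0.11043 + 0.17443j × -0.03105 - 0.31002j = 0.05065 - 0.03965j  (running Σ = 0.04248 - 0.04656j)
  m=-1: -0.48411 - 0.26648j × 0.08026 + 0.07262j = -0.01950 - 0.05654j  (running Σ = 0.02298 - 0.10310j)
  m=0: 0.57799 + 0.00000j × 0.31967 + 0.00000j = 0.18477 + 0.00000j  (running Σ = 0.20775 - 0.10310j)
  m=1: 0.48411 - 0.26648j × -0.08026 + 0.07262j = -0.01950 + 0.05654j  (running Σ = 0.18825 - 0.04656j)
  m=2: 0.11043 - 0.17443j × -0.03105 + 0.31002j = 0.05065 + 0.03965j  (running Σ = 0.23890 - 0.00691j)
  m=3: 0.00285 - 0.04649j × -0.12535 - 0.16988j = -0.00826 + 0.00534j  (running Σ = 0.23064 - 0.00156j)
  m=4: -0.00302 - 0.00639j × -0.22865 - 0.04626j = 0.00040 + 0.00160j  (running Σ = 0.23104 + 0.00004j)
  m=5: -0.00059 - 0.00043j × 0.37179 - 0.22078j = -0.00031 - 0.00003j  (running Σ = 0.23072 + 0.00001j)
  m=6: -0.00005 - 0.00001j × -0.07882 + 0.25532j = 0.00001 - 0.00001j  (running Σ = 0.23073 + 0.00000j)
Total Σ_m = 0.23073 + 0.00000j. Multiply by 0.966644: 0.22303 + 0.00000j. P_6(cos γ) = 0.223032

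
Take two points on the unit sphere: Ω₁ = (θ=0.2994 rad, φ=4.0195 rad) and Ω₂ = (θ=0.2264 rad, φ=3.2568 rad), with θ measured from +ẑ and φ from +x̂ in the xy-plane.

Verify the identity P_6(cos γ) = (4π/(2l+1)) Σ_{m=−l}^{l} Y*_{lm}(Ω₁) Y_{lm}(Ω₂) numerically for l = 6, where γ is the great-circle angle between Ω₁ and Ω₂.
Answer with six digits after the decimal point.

Summing Y*_{l m}(θ₁,φ₁)·Y_{l m}(θ₂,φ₂) over m ∈ [−6, 6]; prefactor 4π/(2·6+1) = 0.966644:
  m=-6: +0.000168-0.000270i × +0.000048-0.000039i = -0.000000-0.000000i  (running Σ = -0.000000-0.000000i)
  m=-5: +0.001132+0.003385i × -0.000779+0.000506i = -0.000003-0.000002i  (running Σ = -0.000003-0.000002i)
  m=-4: -0.022764-0.008830i × +0.007664-0.003805i = -0.000208+0.000019i  (running Σ = -0.000211+0.000017i)
  m=-3: +0.098282-0.054701i × -0.050296+0.018110i = -0.003953+0.004531i  (running Σ = -0.004163+0.004548i)
  m=-2: -0.062934+0.336260i × +0.218331-0.051216i = +0.003482+0.076639i  (running Σ = -0.000682+0.081187i)
  m=-1: -0.379568-0.457198i × -0.561271+0.064950i = +0.242736+0.231959i  (running Σ = +0.242054+0.313146i)
  m=0: +0.260230-0.000000i × +0.538119+0.000000i = +0.140035+0.000000i  (running Σ = +0.382089+0.313146i)
  m=1: +0.379568-0.457198i × +0.561271+0.064950i = +0.242736-0.231959i  (running Σ = +0.624824+0.081187i)
  m=2: -0.062934-0.336260i × +0.218331+0.051216i = +0.003482-0.076639i  (running Σ = +0.628306+0.004548i)
  m=3: -0.098282-0.054701i × +0.050296+0.018110i = -0.003953-0.004531i  (running Σ = +0.624353+0.000017i)
  m=4: -0.022764+0.008830i × +0.007664+0.003805i = -0.000208-0.000019i  (running Σ = +0.624145-0.000002i)
  m=5: -0.001132+0.003385i × +0.000779+0.000506i = -0.000003+0.000002i  (running Σ = +0.624143-0.000000i)
  m=6: +0.000168+0.000270i × +0.000048+0.000039i = -0.000000+0.000000i  (running Σ = +0.624143+0.000000i)
Σ over m = +0.624143+0.000000i; ×(4π/13) → +0.603324+0.000000i. Real part: 0.603324

0.603324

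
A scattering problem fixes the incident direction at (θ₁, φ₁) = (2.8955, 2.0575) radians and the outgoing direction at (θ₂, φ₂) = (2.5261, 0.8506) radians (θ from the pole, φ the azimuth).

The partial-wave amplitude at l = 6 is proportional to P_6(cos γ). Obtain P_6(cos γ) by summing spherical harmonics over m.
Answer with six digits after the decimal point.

Term-by-term m-sum for l=6 (normalisation 4π/13 = 0.966644):
  m=-6: 0.00010 - 0.00002j × 0.00682 + 0.01654j = 0.00000 + 0.00000j  (running Σ = 0.00000 + 0.00000j)
  m=-5: 0.00091 + 0.00106j × 0.03887 - 0.07857j = 0.00012 - 0.00003j  (running Σ = 0.00012 - 0.00003j)
  m=-4: -0.00431 + 0.01093j × -0.24259 + 0.06474j = 0.00034 - 0.00293j  (running Σ = 0.00046 - 0.00296j)
  m=-3: -0.06670 + 0.00741j × 0.36861 + 0.24670j = -0.02642 - 0.01372j  (running Σ = -0.02596 - 0.01668j)
  m=-2: -0.14425 - 0.21204j × -0.05176 - 0.39467j = -0.07622 + 0.06791j  (running Σ = -0.10218 + 0.05123j)
  m=-1: 0.27224 - 0.51447j × 0.04272 - 0.04869j = -0.01342 - 0.03523j  (running Σ = -0.11559 + 0.01600j)
  m=0: 0.46485 + 0.00000j × -0.41673 + 0.00000j = -0.19372 + 0.00000j  (running Σ = -0.30931 + 0.01600j)
  m=1: -0.27224 - 0.51447j × -0.04272 - 0.04869j = -0.01342 + 0.03523j  (running Σ = -0.32273 + 0.05123j)
  m=2: -0.14425 + 0.21204j × -0.05176 + 0.39467j = -0.07622 - 0.06791j  (running Σ = -0.39895 - 0.01668j)
  m=3: 0.06670 + 0.00741j × -0.36861 + 0.24670j = -0.02642 + 0.01372j  (running Σ = -0.42536 - 0.00296j)
  m=4: -0.00431 - 0.01093j × -0.24259 - 0.06474j = 0.00034 + 0.00293j  (running Σ = -0.42502 - 0.00003j)
  m=5: -0.00091 + 0.00106j × -0.03887 - 0.07857j = 0.00012 + 0.00003j  (running Σ = -0.42491 + 0.00000j)
  m=6: 0.00010 + 0.00002j × 0.00682 - 0.01654j = 0.00000 - 0.00000j  (running Σ = -0.42491 + 0.00000j)
Total Σ_m = -0.42491 + 0.00000j. Multiply by 0.966644: -0.41073 + 0.00000j. P_6(cos γ) = -0.410732

-0.410732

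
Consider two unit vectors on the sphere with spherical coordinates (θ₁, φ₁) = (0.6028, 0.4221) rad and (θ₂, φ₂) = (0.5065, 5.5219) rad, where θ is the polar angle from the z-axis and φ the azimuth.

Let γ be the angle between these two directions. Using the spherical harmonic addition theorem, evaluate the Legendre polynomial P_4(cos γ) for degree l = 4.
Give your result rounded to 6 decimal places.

-0.153398

Expand P_4 via completeness: Σ_{m} conj(Y_{4,m}) at Ω₁ times Y_{4,m} at Ω₂ —
  term(m=-4) = 0.00002 - 0.00112j   from Y*(Ω₁)=-0.00536 + 0.04541j, Y(Ω₂)=-0.02440 + 0.00236j
  term(m=-3) = -0.02155 - 0.00933j   from Y*(Ω₁)=0.05633 + 0.17925j, Y(Ω₂)=-0.08174 + 0.09452j
  term(m=-2) = -0.09873 + 0.09666j   from Y*(Ω₁)=0.26787 + 0.30138j, Y(Ω₂)=0.01652 + 0.34227j
  term(m=-1) = 0.06897 + 0.16902j   from Y*(Ω₁)=0.35271 + 0.15840j, Y(Ω₂)=0.34181 + 0.32571j
  term(m=+0) = -0.00729 + 0.00000j   from Y*(Ω₁)=-0.13130 + 0.00000j, Y(Ω₂)=0.05552 + 0.00000j
  term(m=+1) = 0.06897 - 0.16902j   from Y*(Ω₁)=-0.35271 + 0.15840j, Y(Ω₂)=-0.34181 + 0.32571j
  term(m=+2) = -0.09873 - 0.09666j   from Y*(Ω₁)=0.26787 - 0.30138j, Y(Ω₂)=0.01652 - 0.34227j
  term(m=+3) = -0.02155 + 0.00933j   from Y*(Ω₁)=-0.05633 + 0.17925j, Y(Ω₂)=0.08174 + 0.09452j
  term(m=+4) = 0.00002 + 0.00112j   from Y*(Ω₁)=-0.00536 - 0.04541j, Y(Ω₂)=-0.02440 - 0.00236j
Accumulated sum -0.10986 - 0.00000j; after 4π/(2l+1) scaling, -0.15340 - 0.00000j ⇒ P_4 = -0.153398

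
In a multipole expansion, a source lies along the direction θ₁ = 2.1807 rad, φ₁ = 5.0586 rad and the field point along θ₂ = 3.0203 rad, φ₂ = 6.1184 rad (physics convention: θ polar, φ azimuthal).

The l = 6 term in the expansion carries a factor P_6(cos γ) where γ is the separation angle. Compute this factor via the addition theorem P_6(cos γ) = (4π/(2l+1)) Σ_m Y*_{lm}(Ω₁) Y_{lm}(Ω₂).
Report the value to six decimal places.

Term-by-term m-sum for l=6 (normalisation 4π/13 = 0.966644):
  m=-6: 0.07109 - 0.12815j × 0.00000 + 0.00000j = 0.00000 - 0.00000j  (running Σ = 0.00000 - 0.00000j)
  m=-5: -0.35018 - 0.05660j × -0.00003 - 0.00003j = 0.00001 + 0.00001j  (running Σ = 0.00001 + 0.00001j)
  m=-4: 0.07769 + 0.41299j × 0.00059 + 0.00046j = -0.00014 + 0.00028j  (running Σ = -0.00014 + 0.00029j)
  m=-3: 0.10783 - 0.06349j × -0.00790 - 0.00426j = -0.00112 + 0.00004j  (running Σ = -0.00126 + 0.00034j)
  m=-2: 0.22797 + 0.18908j × 0.06905 + 0.02362j = 0.01127 + 0.01844j  (running Σ = 0.01002 + 0.01878j)
  m=-1: 0.08470 - 0.23480j × -0.36511 - 0.06071j = -0.04518 + 0.08058j  (running Σ = -0.03516 + 0.09936j)
  m=0: 0.23521 + 0.00000j × 0.86586 + 0.00000j = 0.20366 + 0.00000j  (running Σ = 0.16850 + 0.09936j)
  m=1: -0.08470 - 0.23480j × 0.36511 - 0.06071j = -0.04518 - 0.08058j  (running Σ = 0.12332 + 0.01878j)
  m=2: 0.22797 - 0.18908j × 0.06905 - 0.02362j = 0.01127 - 0.01844j  (running Σ = 0.13459 + 0.00034j)
  m=3: -0.10783 - 0.06349j × 0.00790 - 0.00426j = -0.00112 - 0.00004j  (running Σ = 0.13347 + 0.00029j)
  m=4: 0.07769 - 0.41299j × 0.00059 - 0.00046j = -0.00014 - 0.00028j  (running Σ = 0.13333 + 0.00001j)
  m=5: 0.35018 - 0.05660j × 0.00003 - 0.00003j = 0.00001 - 0.00001j  (running Σ = 0.13333 - 0.00000j)
  m=6: 0.07109 + 0.12815j × 0.00000 - 0.00000j = 0.00000 + 0.00000j  (running Σ = 0.13333 - 0.00000j)
Total Σ_m = 0.13333 - 0.00000j. Multiply by 0.966644: 0.12889 - 0.00000j. P_6(cos γ) = 0.128886

0.128886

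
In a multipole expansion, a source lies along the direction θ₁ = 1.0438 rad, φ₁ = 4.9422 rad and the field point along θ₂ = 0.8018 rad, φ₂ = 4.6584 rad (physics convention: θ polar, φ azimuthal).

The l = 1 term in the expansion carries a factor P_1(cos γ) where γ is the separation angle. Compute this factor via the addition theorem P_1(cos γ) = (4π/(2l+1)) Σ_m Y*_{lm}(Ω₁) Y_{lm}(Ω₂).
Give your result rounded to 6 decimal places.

0.946015

Term-by-term m-sum for l=1 (normalisation 4π/3 = 4.188790):
  term(m=-1) = 0.07117 + 0.02076j   from Y*(Ω₁)=0.06802 - 0.29077j, Y(Ω₂)=-0.01340 + 0.24791j
  term(m=+0) = 0.08350 + 0.00000j   from Y*(Ω₁)=0.24574 + 0.00000j, Y(Ω₂)=0.33978 + 0.00000j
  term(m=+1) = 0.07117 - 0.02076j   from Y*(Ω₁)=-0.06802 - 0.29077j, Y(Ω₂)=0.01340 + 0.24791j
Total Σ_m = 0.22584 + 0.00000j. Multiply by 4.188790: 0.94602 + 0.00000j. P_1(cos γ) = 0.946015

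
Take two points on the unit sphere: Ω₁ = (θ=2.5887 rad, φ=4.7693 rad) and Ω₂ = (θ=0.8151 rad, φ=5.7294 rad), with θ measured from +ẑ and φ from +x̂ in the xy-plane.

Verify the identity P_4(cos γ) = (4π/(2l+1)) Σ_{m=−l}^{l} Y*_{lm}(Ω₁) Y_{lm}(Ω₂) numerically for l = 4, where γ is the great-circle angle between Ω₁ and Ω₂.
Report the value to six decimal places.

Addition theorem: P_4(cos γ) = (4π/9) Σ_m Y*_{lm}(Ω₁) Y_{lm}(Ω₂), m = −4…4:
  m=-4: +0.032789+0.007596i × -0.074579+0.099265i = -0.003199+0.002688i  (running Σ = -0.003199+0.002688i)
  m=-3: +0.026211-0.152026i × -0.029926+0.329555i = +0.049316+0.013187i  (running Σ = +0.046117+0.015876i)
  m=-2: -0.373008-0.042641i × +0.181487+0.363358i = -0.052202-0.143274i  (running Σ = -0.006085-0.127398i)
  m=-1: -0.024888+0.436842i × +0.058686+0.036287i = -0.017312+0.024733i  (running Σ = -0.023398-0.102665i)
  m=0: -0.039073-0.000000i × -0.356241+0.000000i = +0.013920+0.000000i  (running Σ = -0.009478-0.102665i)
  m=1: +0.024888+0.436842i × -0.058686+0.036287i = -0.017312-0.024733i  (running Σ = -0.026790-0.127398i)
  m=2: -0.373008+0.042641i × +0.181487-0.363358i = -0.052202+0.143274i  (running Σ = -0.078993+0.015876i)
  m=3: -0.026211-0.152026i × +0.029926+0.329555i = +0.049316-0.013187i  (running Σ = -0.029676+0.002688i)
  m=4: +0.032789-0.007596i × -0.074579-0.099265i = -0.003199-0.002688i  (running Σ = -0.032876+0.000000i)
Total Σ_m = -0.032876+0.000000i. Multiply by 1.396263: -0.045903+0.000000i. P_4(cos γ) = -0.045903

-0.045903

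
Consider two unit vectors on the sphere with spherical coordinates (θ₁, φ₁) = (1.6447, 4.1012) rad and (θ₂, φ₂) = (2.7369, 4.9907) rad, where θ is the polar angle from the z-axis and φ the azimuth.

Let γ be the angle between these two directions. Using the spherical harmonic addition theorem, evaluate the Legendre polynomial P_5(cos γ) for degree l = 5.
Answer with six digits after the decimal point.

0.341501

Term-by-term m-sum for l=5 (normalisation 4π/11 = 1.142397):
  m=-5: -0.039164+0.456154i × +0.004322+0.000783i = -0.000526+0.001941i  (running Σ = -0.000526+0.001941i)
  m=-4: +0.082203+0.068796i × -0.014324+0.029090i = -0.003179+0.001406i  (running Σ = -0.003705+0.003347i)
  m=-3: -0.315083+0.084754i × -0.103382-0.093615i = +0.040508+0.020735i  (running Σ = +0.036803+0.024081i)
  m=-2: -0.041795+0.115062i × +0.314744-0.195851i = +0.009380+0.044401i  (running Σ = +0.046183+0.068482i)
  m=-1: -0.169414-0.241782i × +0.144261+0.504892i = +0.097634-0.120415i  (running Σ = +0.143817-0.051933i)
  m=0: -0.126249-0.000000i × -0.089501+0.000000i = +0.011299+0.000000i  (running Σ = +0.155116-0.051933i)
  m=1: +0.169414-0.241782i × -0.144261+0.504892i = +0.097634+0.120415i  (running Σ = +0.252750+0.068482i)
  m=2: -0.041795-0.115062i × +0.314744+0.195851i = +0.009380-0.044401i  (running Σ = +0.262131+0.024081i)
  m=3: +0.315083+0.084754i × +0.103382-0.093615i = +0.040508-0.020735i  (running Σ = +0.302639+0.003347i)
  m=4: +0.082203-0.068796i × -0.014324-0.029090i = -0.003179-0.001406i  (running Σ = +0.299460+0.001941i)
  m=5: +0.039164+0.456154i × -0.004322+0.000783i = -0.000526-0.001941i  (running Σ = +0.298934-0.000000i)
Σ over m = +0.298934-0.000000i; ×(4π/11) → +0.341501-0.000000i. Real part: 0.341501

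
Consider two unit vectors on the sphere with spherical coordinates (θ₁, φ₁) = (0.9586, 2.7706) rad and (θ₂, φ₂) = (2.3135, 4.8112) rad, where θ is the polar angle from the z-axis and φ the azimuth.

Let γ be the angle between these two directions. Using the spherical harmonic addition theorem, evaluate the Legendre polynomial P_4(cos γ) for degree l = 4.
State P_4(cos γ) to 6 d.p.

-0.428210

Summing Y*_{l m}(θ₁,φ₁)·Y_{l m}(θ₂,φ₂) over m ∈ [−4, 4]; prefactor 4π/(2·4+1) = 1.396263:
  term(m=-4) = (-0.007852, -0.024647)   from Y*(Ω₁)=(0.017214, -0.197762), Y(Ω₂)=(0.120262, -0.050173)
  term(m=-3) = (-0.131672, -0.021436)   from Y*(Ω₁)=(-0.174260, 0.353659), Y(Ω₂)=(0.098841, 0.323610)
  term(m=-2) = (-0.069305, 0.094817)   from Y*(Ω₁)=(0.216630, -0.198593), Y(Ω₂)=(-0.391853, 0.078463)
  term(m=-1) = (-0.003293, -0.006485)   from Y*(Ω₁)=(0.142726, -0.055521), Y(Ω₂)=(-0.004685, -0.047259)
  term(m=+0) = (0.117560, 0.000000)   from Y*(Ω₁)=(-0.326895, -0.000000), Y(Ω₂)=(-0.359625, 0.000000)
  term(m=+1) = (-0.003293, 0.006485)   from Y*(Ω₁)=(-0.142726, -0.055521), Y(Ω₂)=(0.004685, -0.047259)
  term(m=+2) = (-0.069305, -0.094817)   from Y*(Ω₁)=(0.216630, 0.198593), Y(Ω₂)=(-0.391853, -0.078463)
  term(m=+3) = (-0.131672, 0.021436)   from Y*(Ω₁)=(0.174260, 0.353659), Y(Ω₂)=(-0.098841, 0.323610)
  term(m=+4) = (-0.007852, 0.024647)   from Y*(Ω₁)=(0.017214, 0.197762), Y(Ω₂)=(0.120262, 0.050173)
Accumulated sum (-0.306683, 0.000000); after 4π/(2l+1) scaling, (-0.428210, 0.000000) ⇒ P_4 = -0.428210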